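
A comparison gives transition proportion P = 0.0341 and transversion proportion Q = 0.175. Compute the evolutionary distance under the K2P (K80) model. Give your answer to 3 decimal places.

0.247

Under the Kimura two-parameter model, d = −½ ln(1 − 2P − Q) − ¼ ln(1 − 2Q).
1 − 2P − Q = 0.7568, giving −½ ln(0.7568) = 0.139328.
1 − 2Q = 0.65, giving −¼ ln(0.65) = 0.107696.
d = 0.139328 + 0.107696 = 0.247024.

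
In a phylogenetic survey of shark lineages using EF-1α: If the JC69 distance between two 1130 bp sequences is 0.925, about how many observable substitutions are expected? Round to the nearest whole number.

601

Invert JC69: p = (3/4)(1 − e^(−4d/3)) = 0.75 × (1 − e^(-1.233333)) = 0.75 × (1 − 0.291320) = 0.531510.
Expected differing sites = pL ≈ 0.531510 × 1130 = 600.6063 ≈ 601.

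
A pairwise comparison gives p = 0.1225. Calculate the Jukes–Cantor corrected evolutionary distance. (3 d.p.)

d = −(3/4) ln(1 − 4p/3) = −0.75 ln(1 − 0.163333) = −0.75 ln(0.836667)
  = −0.75 × (-0.178329) = 0.133747 substitutions/site.

0.134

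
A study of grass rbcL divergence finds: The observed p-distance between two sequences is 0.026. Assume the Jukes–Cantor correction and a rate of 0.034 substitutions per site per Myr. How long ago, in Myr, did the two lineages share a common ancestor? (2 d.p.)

d = −(3/4) ln(1 − 4p/3) = −0.75 ln(1 − 0.034667) = −0.75 ln(0.965333)
  = −0.75 × (-0.035282) = 0.026462 substitutions/site.
Under a molecular clock d = 2μt, so t = d/(2μ) = 0.026462 / (2 × 0.034) = 0.39 Myr.

0.39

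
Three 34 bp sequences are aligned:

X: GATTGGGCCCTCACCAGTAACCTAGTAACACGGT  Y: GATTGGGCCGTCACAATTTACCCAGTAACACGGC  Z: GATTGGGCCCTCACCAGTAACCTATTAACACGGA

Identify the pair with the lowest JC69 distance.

X and Z

X–Y: 6/34 differ, p = 0.176, d = 0.201.
X–Z: 2/34 differ, p = 0.059, d = 0.061.
Y–Z: 7/34 differ, p = 0.206, d = 0.241.
The smallest distance is between X and Z.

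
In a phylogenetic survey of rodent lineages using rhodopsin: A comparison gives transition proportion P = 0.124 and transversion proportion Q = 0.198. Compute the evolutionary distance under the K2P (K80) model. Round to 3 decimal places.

Under the Kimura two-parameter model, d = −½ ln(1 − 2P − Q) − ¼ ln(1 − 2Q).
1 − 2P − Q = 0.554, giving −½ ln(0.554) = 0.295295.
1 − 2Q = 0.604, giving −¼ ln(0.604) = 0.126045.
d = 0.295295 + 0.126045 = 0.421340.

0.421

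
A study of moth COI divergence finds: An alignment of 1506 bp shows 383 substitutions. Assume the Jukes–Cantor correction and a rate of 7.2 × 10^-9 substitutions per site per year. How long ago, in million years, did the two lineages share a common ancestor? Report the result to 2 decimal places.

21.57

p = 383/1506 ≈ 0.254316.
d = −(3/4) ln(1 − 4p/3) = −0.75 ln(1 − 0.339088) = −0.75 ln(0.660912)
  = −0.75 × (-0.414135) = 0.310601 substitutions/site.
Under a molecular clock d = 2μt, so t = d/(2μ) = 0.310601 / (2 × 7.2 × 10^-9) = 21.57 million years.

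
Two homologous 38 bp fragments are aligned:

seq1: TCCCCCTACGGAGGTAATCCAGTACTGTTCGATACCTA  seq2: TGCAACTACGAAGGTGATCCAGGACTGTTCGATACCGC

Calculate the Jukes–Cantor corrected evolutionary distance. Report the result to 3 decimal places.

0.247

The sequences differ at 8 of 38 sites (2, 4, 5, 11, 16, 23, 37, 38), so p = 8/38 ≈ 0.210526.
d = −(3/4) ln(1 − 4p/3) = −0.75 ln(1 − 0.280701) = −0.75 ln(0.719299)
  = −0.75 × (-0.329478) = 0.247109 substitutions/site.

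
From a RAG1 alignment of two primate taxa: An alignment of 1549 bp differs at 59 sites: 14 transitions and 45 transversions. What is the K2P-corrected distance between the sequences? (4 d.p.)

P = 14/1549 ≈ 0.009038 and Q = 45/1549 ≈ 0.029051.
Under the Kimura two-parameter model, d = −½ ln(1 − 2P − Q) − ¼ ln(1 − 2Q).
1 − 2P − Q = 0.952873, giving −½ ln(0.952873) = 0.024137.
1 − 2Q = 0.941898, giving −¼ ln(0.941898) = 0.014965.
d = 0.024137 + 0.014965 = 0.039102.

0.0391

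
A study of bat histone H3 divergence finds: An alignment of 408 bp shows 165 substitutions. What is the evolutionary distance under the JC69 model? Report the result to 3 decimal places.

p = 165/408 ≈ 0.404412.
d = −(3/4) ln(1 − 4p/3) = −0.75 ln(1 − 0.539216) = −0.75 ln(0.460784)
  = −0.75 × (-0.774826) = 0.581120 substitutions/site.

0.581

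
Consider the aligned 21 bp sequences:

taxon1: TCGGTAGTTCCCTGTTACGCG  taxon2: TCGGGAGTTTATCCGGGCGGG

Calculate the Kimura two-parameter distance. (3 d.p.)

Of 21 sites, 4 differences are transitions and 6 are transversions, so P = 4/21 ≈ 0.190476 and Q = 6/21 ≈ 0.285714.
Under the Kimura two-parameter model, d = −½ ln(1 − 2P − Q) − ¼ ln(1 − 2Q).
1 − 2P − Q = 0.333334, giving −½ ln(0.333334) = 0.549305.
1 − 2Q = 0.428572, giving −¼ ln(0.428572) = 0.211824.
d = 0.549305 + 0.211824 = 0.761129.

0.761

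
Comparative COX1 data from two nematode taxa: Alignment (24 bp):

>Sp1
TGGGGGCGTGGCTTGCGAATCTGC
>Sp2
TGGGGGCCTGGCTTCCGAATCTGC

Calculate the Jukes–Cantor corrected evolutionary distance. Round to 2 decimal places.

The sequences differ at 2 of 24 sites (8, 15), so p = 2/24 ≈ 0.083333.
d = −(3/4) ln(1 − 4p/3) = −0.75 ln(1 − 0.111111) = −0.75 ln(0.888889)
  = −0.75 × (-0.117783) = 0.088337 substitutions/site.

0.09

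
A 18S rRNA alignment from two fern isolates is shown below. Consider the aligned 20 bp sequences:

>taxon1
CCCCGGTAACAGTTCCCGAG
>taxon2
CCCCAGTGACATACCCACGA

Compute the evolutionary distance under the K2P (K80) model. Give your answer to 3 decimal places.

Of 20 sites, 5 differences are transitions and 4 are transversions, so P = 5/20 = 0.25 and Q = 4/20 = 0.2.
Under the Kimura two-parameter model, d = −½ ln(1 − 2P − Q) − ¼ ln(1 − 2Q).
1 − 2P − Q = 0.3, giving −½ ln(0.3) = 0.601986.
1 − 2Q = 0.6, giving −¼ ln(0.6) = 0.127706.
d = 0.601986 + 0.127706 = 0.729692.

0.730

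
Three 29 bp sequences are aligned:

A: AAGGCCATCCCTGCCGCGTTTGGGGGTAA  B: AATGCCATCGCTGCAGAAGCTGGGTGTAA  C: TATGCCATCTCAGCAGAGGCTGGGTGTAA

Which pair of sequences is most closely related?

A–B: 8/29 differ, p = 0.276, d = 0.344.
A–C: 9/29 differ, p = 0.310, d = 0.401.
B–C: 4/29 differ, p = 0.138, d = 0.152.
The smallest distance is between B and C.

B and C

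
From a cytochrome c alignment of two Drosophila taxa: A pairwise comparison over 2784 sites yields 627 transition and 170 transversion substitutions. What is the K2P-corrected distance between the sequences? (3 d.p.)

0.391

P = 627/2784 ≈ 0.225216 and Q = 170/2784 ≈ 0.061063.
Under the Kimura two-parameter model, d = −½ ln(1 − 2P − Q) − ¼ ln(1 − 2Q).
1 − 2P − Q = 0.488505, giving −½ ln(0.488505) = 0.358203.
1 − 2Q = 0.877874, giving −¼ ln(0.877874) = 0.032563.
d = 0.358203 + 0.032563 = 0.390766.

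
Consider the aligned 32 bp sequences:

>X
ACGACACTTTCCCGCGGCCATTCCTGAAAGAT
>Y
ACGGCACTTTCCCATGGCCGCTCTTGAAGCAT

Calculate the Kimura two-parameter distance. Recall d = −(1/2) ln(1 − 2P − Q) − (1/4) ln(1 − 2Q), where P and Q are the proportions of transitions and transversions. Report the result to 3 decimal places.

0.332

Of 32 sites, 7 differences are transitions and 1 are transversions, so P = 7/32 = 0.21875 and Q = 1/32 = 0.03125.
Under the Kimura two-parameter model, d = −½ ln(1 − 2P − Q) − ¼ ln(1 − 2Q).
1 − 2P − Q = 0.53125, giving −½ ln(0.53125) = 0.316261.
1 − 2Q = 0.9375, giving −¼ ln(0.9375) = 0.016135.
d = 0.316261 + 0.016135 = 0.332396.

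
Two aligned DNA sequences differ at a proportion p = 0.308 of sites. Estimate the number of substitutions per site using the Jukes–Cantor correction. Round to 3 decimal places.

d = −(3/4) ln(1 − 4p/3) = −0.75 ln(1 − 0.410667) = −0.75 ln(0.589333)
  = −0.75 × (-0.528764) = 0.396573 substitutions/site.

0.397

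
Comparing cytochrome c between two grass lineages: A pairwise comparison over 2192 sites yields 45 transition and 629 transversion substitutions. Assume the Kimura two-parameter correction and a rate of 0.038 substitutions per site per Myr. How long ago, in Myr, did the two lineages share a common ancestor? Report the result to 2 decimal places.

5.42

P = 45/2192 ≈ 0.020529 and Q = 629/2192 ≈ 0.286953.
Under the Kimura two-parameter model, d = −½ ln(1 − 2P − Q) − ¼ ln(1 − 2Q).
1 − 2P − Q = 0.671989, giving −½ ln(0.671989) = 0.198757.
1 − 2Q = 0.426094, giving −¼ ln(0.426094) = 0.213274.
d = 0.198757 + 0.213274 = 0.412031.
Under a molecular clock d = 2μt, so t = d/(2μ) = 0.412031 / (2 × 0.038) = 5.42 Myr.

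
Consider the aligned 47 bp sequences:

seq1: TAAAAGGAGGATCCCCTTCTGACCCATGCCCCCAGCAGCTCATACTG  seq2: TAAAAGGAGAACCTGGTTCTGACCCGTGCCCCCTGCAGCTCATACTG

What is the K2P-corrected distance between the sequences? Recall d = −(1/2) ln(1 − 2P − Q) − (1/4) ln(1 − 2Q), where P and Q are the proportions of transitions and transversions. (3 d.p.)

0.167

Of 47 sites, 4 differences are transitions and 3 are transversions, so P = 4/47 ≈ 0.085106 and Q = 3/47 ≈ 0.06383.
Under the Kimura two-parameter model, d = −½ ln(1 − 2P − Q) − ¼ ln(1 − 2Q).
1 − 2P − Q = 0.765958, giving −½ ln(0.765958) = 0.133314.
1 − 2Q = 0.87234, giving −¼ ln(0.87234) = 0.034144.
d = 0.133314 + 0.034144 = 0.167458.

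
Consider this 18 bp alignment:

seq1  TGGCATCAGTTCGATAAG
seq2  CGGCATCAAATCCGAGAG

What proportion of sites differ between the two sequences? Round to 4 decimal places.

0.3889

The sequences differ at 7 of 18 positions (sites 1, 9, 10, 13, 14, 15, 16).
p = 7/18 = 0.388888… ≈ 0.3889 (to 4 d.p.).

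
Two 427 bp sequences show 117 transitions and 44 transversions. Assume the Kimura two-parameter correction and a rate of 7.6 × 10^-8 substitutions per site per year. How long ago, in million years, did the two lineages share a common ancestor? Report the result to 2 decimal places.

P = 117/427 ≈ 0.274005 and Q = 44/427 ≈ 0.103044.
Under the Kimura two-parameter model, d = −½ ln(1 − 2P − Q) − ¼ ln(1 − 2Q).
1 − 2P − Q = 0.348946, giving −½ ln(0.348946) = 0.526419.
1 − 2Q = 0.793912, giving −¼ ln(0.793912) = 0.057696.
d = 0.526419 + 0.057696 = 0.584115.
Under a molecular clock d = 2μt, so t = d/(2μ) = 0.584115 / (2 × 7.6 × 10^-8) = 3.84 million years.

3.84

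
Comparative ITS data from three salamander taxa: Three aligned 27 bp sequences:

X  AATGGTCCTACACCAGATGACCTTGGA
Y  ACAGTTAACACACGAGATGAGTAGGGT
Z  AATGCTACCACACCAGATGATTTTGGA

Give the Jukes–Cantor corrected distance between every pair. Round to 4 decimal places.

X–Y: 12/27 sites differ → p ≈ 0.444444, d = −0.75 ln(1 − 0.592592) = 0.673455 ≈ 0.6735.
X–Z: 5/27 sites differ → p ≈ 0.185185, d = −0.75 ln(1 − 0.246913) = 0.212681 ≈ 0.2127.
Y–Z: 9/27 sites differ → p ≈ 0.333333, d = −0.75 ln(1 − 0.444444) = 0.440839 ≈ 0.4408.

d(X,Y) = 0.6735, d(X,Z) = 0.2127, d(Y,Z) = 0.4408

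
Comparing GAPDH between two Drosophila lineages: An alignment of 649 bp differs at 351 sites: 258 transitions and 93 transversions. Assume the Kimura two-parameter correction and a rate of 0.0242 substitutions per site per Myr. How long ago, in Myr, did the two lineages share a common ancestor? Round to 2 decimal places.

30.53

P = 258/649 ≈ 0.397535 and Q = 93/649 ≈ 0.143297.
Under the Kimura two-parameter model, d = −½ ln(1 − 2P − Q) − ¼ ln(1 − 2Q).
1 − 2P − Q = 0.061633, giving −½ ln(0.061633) = 1.393279.
1 − 2Q = 0.713406, giving −¼ ln(0.713406) = 0.084426.
d = 1.393279 + 0.084426 = 1.477705.
Under a molecular clock d = 2μt, so t = d/(2μ) = 1.477705 / (2 × 0.0242) = 30.53 Myr.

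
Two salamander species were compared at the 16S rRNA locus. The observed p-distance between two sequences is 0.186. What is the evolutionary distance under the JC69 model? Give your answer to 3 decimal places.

0.214

d = −(3/4) ln(1 − 4p/3) = −0.75 ln(1 − 0.248) = −0.75 ln(0.752)
  = −0.75 × (-0.285019) = 0.213764 substitutions/site.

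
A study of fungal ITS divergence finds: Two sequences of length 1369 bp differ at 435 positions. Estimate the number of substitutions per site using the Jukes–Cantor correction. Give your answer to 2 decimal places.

0.41

p = 435/1369 ≈ 0.31775.
d = −(3/4) ln(1 − 4p/3) = −0.75 ln(1 − 0.423667) = −0.75 ln(0.576333)
  = −0.75 × (-0.551070) = 0.413303 substitutions/site.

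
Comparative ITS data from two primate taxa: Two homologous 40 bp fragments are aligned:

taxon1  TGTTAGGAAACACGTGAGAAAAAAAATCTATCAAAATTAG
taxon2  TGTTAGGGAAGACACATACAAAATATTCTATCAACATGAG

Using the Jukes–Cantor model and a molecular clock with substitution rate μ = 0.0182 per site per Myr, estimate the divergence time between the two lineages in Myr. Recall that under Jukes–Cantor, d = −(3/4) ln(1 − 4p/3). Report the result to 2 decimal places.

The sequences differ at 12 of 40 sites, so p = 12/40 = 0.3.
d = −(3/4) ln(1 − 4p/3) = −0.75 ln(1 − 0.4) = −0.75 ln(0.6)
  = −0.75 × (-0.510826) = 0.383120 substitutions/site.
Under a molecular clock d = 2μt, so t = d/(2μ) = 0.383120 / (2 × 0.0182) = 10.53 Myr.

10.53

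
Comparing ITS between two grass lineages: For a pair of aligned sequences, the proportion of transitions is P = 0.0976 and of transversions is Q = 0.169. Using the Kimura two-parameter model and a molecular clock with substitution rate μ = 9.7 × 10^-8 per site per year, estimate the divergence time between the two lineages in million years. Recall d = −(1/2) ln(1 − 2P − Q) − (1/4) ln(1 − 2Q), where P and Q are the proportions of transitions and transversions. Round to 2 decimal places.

Under the Kimura two-parameter model, d = −½ ln(1 − 2P − Q) − ¼ ln(1 − 2Q).
1 − 2P − Q = 0.6358, giving −½ ln(0.6358) = 0.226436.
1 − 2Q = 0.662, giving −¼ ln(0.662) = 0.103122.
d = 0.226436 + 0.103122 = 0.329558.
Under a molecular clock d = 2μt, so t = d/(2μ) = 0.329558 / (2 × 9.7 × 10^-8) = 1.70 million years.

1.70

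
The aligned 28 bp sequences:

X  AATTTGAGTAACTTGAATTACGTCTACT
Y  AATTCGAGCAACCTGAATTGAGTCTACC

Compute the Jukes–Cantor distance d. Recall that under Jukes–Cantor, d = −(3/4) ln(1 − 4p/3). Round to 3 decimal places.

0.252

The sequences differ at 6 of 28 sites (5, 9, 13, 20, 21, 28), so p = 6/28 ≈ 0.214286.
d = −(3/4) ln(1 − 4p/3) = −0.75 ln(1 − 0.285715) = −0.75 ln(0.714285)
  = −0.75 × (-0.336473) = 0.252355 substitutions/site.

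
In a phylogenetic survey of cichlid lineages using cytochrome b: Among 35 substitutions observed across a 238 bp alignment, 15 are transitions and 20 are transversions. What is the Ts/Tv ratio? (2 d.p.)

0.75

R = 15/20 = 0.75.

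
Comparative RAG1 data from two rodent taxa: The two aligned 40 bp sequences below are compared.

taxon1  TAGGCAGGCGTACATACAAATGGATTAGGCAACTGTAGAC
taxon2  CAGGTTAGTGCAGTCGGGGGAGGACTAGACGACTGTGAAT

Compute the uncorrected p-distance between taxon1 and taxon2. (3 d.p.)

The sequences differ at 21 of 40 positions.
p = 21/40 = 0.525.

0.525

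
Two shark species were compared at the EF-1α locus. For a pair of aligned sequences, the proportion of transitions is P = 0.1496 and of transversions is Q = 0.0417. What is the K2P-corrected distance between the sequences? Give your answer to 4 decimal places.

Under the Kimura two-parameter model, d = −½ ln(1 − 2P − Q) − ¼ ln(1 − 2Q).
1 − 2P − Q = 0.6591, giving −½ ln(0.6591) = 0.208440.
1 − 2Q = 0.9166, giving −¼ ln(0.9166) = 0.021771.
d = 0.208440 + 0.021771 = 0.230211.

0.2302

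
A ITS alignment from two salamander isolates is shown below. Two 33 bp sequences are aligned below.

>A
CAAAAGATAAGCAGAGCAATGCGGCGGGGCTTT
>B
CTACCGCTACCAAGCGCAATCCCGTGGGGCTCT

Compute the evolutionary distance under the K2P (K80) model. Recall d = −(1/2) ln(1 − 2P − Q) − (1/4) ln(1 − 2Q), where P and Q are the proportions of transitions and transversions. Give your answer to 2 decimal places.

Of 33 sites, 2 differences are transitions and 10 are transversions, so P = 2/33 ≈ 0.060606 and Q = 10/33 ≈ 0.30303.
Under the Kimura two-parameter model, d = −½ ln(1 − 2P − Q) − ¼ ln(1 − 2Q).
1 − 2P − Q = 0.575758, giving −½ ln(0.575758) = 0.276034.
1 − 2Q = 0.39394, giving −¼ ln(0.39394) = 0.232889.
d = 0.276034 + 0.232889 = 0.508923.

0.51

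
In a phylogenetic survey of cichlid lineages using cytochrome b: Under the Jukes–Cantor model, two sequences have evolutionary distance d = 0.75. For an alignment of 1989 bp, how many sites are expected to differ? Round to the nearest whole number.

943

Invert JC69: p = (3/4)(1 − e^(−4d/3)) = 0.75 × (1 − e^(-1)) = 0.75 × (1 − 0.367879) = 0.474091.
Expected differing sites = pL ≈ 0.474091 × 1989 = 942.966999 ≈ 943.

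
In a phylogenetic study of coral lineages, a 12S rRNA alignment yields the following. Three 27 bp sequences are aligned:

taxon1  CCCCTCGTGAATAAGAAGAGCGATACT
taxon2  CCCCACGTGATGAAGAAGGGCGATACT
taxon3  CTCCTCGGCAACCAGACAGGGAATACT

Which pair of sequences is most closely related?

taxon1–taxon2: 4/27 differ, p = 0.148, d = 0.165.
taxon1–taxon3: 10/27 differ, p = 0.370, d = 0.511.
taxon2–taxon3: 11/27 differ, p = 0.407, d = 0.588.
The smallest distance is between taxon1 and taxon2.

taxon1 and taxon2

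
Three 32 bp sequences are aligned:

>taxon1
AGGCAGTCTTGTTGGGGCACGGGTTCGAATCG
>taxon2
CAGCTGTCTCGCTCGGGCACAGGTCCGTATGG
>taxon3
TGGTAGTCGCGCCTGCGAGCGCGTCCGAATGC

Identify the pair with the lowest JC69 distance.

taxon1 and taxon2

taxon1–taxon2: 10/32 differ, p = 0.313, d = 0.404.
taxon1–taxon3: 14/32 differ, p = 0.438, d = 0.657.
taxon2–taxon3: 14/32 differ, p = 0.438, d = 0.657.
The smallest distance is between taxon1 and taxon2.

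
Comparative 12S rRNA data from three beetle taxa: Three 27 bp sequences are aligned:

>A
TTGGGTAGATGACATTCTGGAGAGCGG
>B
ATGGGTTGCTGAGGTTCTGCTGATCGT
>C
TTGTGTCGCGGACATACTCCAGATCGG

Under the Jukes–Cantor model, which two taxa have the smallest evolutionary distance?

A–B: 9/27 differ, p = 0.333, d = 0.441.
A–C: 8/27 differ, p = 0.296, d = 0.377.
B–C: 10/27 differ, p = 0.370, d = 0.511.
The smallest distance is between A and C.

A and C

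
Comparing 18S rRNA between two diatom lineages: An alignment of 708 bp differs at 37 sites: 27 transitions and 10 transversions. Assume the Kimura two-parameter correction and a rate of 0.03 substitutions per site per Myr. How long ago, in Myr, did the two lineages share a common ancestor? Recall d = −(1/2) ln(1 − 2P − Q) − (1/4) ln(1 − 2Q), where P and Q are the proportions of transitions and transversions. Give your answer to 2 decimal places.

0.91

P = 27/708 ≈ 0.038136 and Q = 10/708 ≈ 0.014124.
Under the Kimura two-parameter model, d = −½ ln(1 − 2P − Q) − ¼ ln(1 − 2Q).
1 − 2P − Q = 0.909604, giving −½ ln(0.909604) = 0.047373.
1 − 2Q = 0.971752, giving −¼ ln(0.971752) = 0.007164.
d = 0.047373 + 0.007164 = 0.054537.
Under a molecular clock d = 2μt, so t = d/(2μ) = 0.054537 / (2 × 0.03) = 0.91 Myr.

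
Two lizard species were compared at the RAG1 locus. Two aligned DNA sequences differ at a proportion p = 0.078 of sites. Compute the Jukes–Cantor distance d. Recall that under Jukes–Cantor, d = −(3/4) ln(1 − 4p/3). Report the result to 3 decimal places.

0.082

d = −(3/4) ln(1 − 4p/3) = −0.75 ln(1 − 0.104) = −0.75 ln(0.896)
  = −0.75 × (-0.109815) = 0.082361 substitutions/site.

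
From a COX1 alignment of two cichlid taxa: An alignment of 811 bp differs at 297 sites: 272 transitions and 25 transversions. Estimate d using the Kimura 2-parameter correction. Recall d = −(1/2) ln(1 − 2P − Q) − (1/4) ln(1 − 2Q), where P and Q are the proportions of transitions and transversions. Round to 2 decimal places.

P = 272/811 ≈ 0.335388 and Q = 25/811 ≈ 0.030826.
Under the Kimura two-parameter model, d = −½ ln(1 − 2P − Q) − ¼ ln(1 − 2Q).
1 − 2P − Q = 0.298398, giving −½ ln(0.298398) = 0.604664.
1 − 2Q = 0.938348, giving −¼ ln(0.938348) = 0.015909.
d = 0.604664 + 0.015909 = 0.620573.

0.62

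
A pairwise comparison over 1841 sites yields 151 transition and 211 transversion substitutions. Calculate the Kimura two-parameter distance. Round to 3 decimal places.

0.228

P = 151/1841 ≈ 0.082021 and Q = 211/1841 ≈ 0.114612.
Under the Kimura two-parameter model, d = −½ ln(1 − 2P − Q) − ¼ ln(1 − 2Q).
1 − 2P − Q = 0.721346, giving −½ ln(0.721346) = 0.163318.
1 − 2Q = 0.770776, giving −¼ ln(0.770776) = 0.065089.
d = 0.163318 + 0.065089 = 0.228407.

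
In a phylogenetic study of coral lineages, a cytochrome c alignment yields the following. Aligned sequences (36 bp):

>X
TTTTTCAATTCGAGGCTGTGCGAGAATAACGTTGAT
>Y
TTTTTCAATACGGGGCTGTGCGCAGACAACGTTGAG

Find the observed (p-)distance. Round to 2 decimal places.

0.19

The sequences differ at 7 of 36 positions (sites 10, 13, 23, 24, 25, 27, 36).
p = 7/36 = 0.194444… ≈ 0.19 (to 2 d.p.).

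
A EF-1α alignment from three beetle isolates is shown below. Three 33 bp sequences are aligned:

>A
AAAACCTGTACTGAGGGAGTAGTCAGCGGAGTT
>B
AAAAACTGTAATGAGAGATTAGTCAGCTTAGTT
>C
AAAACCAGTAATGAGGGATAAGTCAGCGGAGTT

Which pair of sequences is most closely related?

A–B: 6/33 differ, p = 0.182, d = 0.208.
A–C: 4/33 differ, p = 0.121, d = 0.132.
B–C: 6/33 differ, p = 0.182, d = 0.208.
The smallest distance is between A and C.

A and C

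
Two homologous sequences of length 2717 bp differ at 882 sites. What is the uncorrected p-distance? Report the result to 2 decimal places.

0.32

p = 882/2717 = 0.324622… ≈ 0.32 (to 2 d.p.).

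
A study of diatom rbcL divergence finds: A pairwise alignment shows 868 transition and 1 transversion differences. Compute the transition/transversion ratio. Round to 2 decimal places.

R = 868/1 = 868.00.

868.00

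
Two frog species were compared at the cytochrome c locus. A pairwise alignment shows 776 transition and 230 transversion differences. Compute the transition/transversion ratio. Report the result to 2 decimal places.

R = 776/230 = 3.373913… ≈ 3.37 (to 2 d.p.).

3.37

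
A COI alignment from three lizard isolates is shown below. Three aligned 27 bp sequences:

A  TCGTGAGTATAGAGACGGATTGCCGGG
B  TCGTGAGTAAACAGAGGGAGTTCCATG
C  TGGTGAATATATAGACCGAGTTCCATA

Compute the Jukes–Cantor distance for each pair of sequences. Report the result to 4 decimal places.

d(A,B) = 0.3181, d(A,C) = 0.4408, d(B,C) = 0.3181

A–B: 7/27 sites differ → p ≈ 0.259259, d = −0.75 ln(1 − 0.345679) = 0.318118 ≈ 0.3181.
A–C: 9/27 sites differ → p ≈ 0.333333, d = −0.75 ln(1 − 0.444444) = 0.440839 ≈ 0.4408.
B–C: 7/27 sites differ → p ≈ 0.259259, d = −0.75 ln(1 − 0.345679) = 0.318118 ≈ 0.3181.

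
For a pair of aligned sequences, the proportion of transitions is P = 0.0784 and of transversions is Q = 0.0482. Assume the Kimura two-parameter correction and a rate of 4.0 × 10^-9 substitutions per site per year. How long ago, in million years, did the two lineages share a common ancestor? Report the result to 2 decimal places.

17.51

Under the Kimura two-parameter model, d = −½ ln(1 − 2P − Q) − ¼ ln(1 − 2Q).
1 − 2P − Q = 0.795, giving −½ ln(0.795) = 0.114707.
1 − 2Q = 0.9036, giving −¼ ln(0.9036) = 0.025342.
d = 0.114707 + 0.025342 = 0.140049.
Under a molecular clock d = 2μt, so t = d/(2μ) = 0.140049 / (2 × 4.0 × 10^-9) = 17.51 million years.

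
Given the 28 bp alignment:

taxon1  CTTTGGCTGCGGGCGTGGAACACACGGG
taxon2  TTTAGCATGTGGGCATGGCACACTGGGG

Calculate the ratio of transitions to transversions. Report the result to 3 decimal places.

0.500

Transitions are A↔G and C↔T; transversions are all other mismatches.
Transitions: 3. Transversions: 6.
R = 3/6 = 0.500.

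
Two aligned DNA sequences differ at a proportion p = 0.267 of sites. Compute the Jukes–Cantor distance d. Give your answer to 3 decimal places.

d = −(3/4) ln(1 − 4p/3) = −0.75 ln(1 − 0.356) = −0.75 ln(0.644)
  = −0.75 × (-0.440057) = 0.330043 substitutions/site.

0.330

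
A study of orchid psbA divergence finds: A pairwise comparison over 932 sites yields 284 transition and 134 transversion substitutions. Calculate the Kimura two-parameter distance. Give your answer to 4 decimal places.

P = 284/932 ≈ 0.304721 and Q = 134/932 ≈ 0.143777.
Under the Kimura two-parameter model, d = −½ ln(1 − 2P − Q) − ¼ ln(1 − 2Q).
1 − 2P − Q = 0.246781, giving −½ ln(0.246781) = 0.699627.
1 − 2Q = 0.712446, giving −¼ ln(0.712446) = 0.084763.
d = 0.699627 + 0.084763 = 0.784390.

0.7844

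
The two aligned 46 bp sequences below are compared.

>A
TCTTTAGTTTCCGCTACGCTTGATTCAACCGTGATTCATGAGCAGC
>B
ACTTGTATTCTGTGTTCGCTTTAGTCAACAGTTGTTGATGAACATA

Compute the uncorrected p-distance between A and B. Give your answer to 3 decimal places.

The sequences differ at 19 of 46 positions.
p = 19/46 = 0.413043… ≈ 0.413 (to 3 d.p.).

0.413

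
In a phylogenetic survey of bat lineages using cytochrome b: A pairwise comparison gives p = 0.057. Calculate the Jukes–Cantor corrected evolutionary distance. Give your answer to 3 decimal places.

0.059

d = −(3/4) ln(1 − 4p/3) = −0.75 ln(1 − 0.076) = −0.75 ln(0.924)
  = −0.75 × (-0.079043) = 0.059282 substitutions/site.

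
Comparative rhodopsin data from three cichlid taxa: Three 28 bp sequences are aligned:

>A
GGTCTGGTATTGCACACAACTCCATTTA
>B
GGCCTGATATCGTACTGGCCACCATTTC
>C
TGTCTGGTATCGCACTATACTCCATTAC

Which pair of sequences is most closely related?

A–B: 10/28 differ, p = 0.357, d = 0.485.
A–C: 7/28 differ, p = 0.250, d = 0.304.
B–C: 9/28 differ, p = 0.321, d = 0.420.
The smallest distance is between A and C.

A and C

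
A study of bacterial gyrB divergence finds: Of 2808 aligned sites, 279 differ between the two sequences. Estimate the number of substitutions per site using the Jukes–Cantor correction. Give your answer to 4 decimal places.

0.1066

p = 279/2808 ≈ 0.099359.
d = −(3/4) ln(1 − 4p/3) = −0.75 ln(1 − 0.132479) = −0.75 ln(0.867521)
  = −0.75 × (-0.142116) = 0.106587 substitutions/site.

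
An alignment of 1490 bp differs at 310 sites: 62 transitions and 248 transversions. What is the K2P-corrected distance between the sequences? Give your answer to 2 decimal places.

P = 62/1490 ≈ 0.041611 and Q = 248/1490 ≈ 0.166443.
Under the Kimura two-parameter model, d = −½ ln(1 − 2P − Q) − ¼ ln(1 − 2Q).
1 − 2P − Q = 0.750335, giving −½ ln(0.750335) = 0.143618.
1 − 2Q = 0.667114, giving −¼ ln(0.667114) = 0.101199.
d = 0.143618 + 0.101199 = 0.244817.

0.24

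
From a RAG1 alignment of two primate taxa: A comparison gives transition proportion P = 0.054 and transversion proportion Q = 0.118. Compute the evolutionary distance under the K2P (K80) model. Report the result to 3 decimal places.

0.195

Under the Kimura two-parameter model, d = −½ ln(1 − 2P − Q) − ¼ ln(1 − 2Q).
1 − 2P − Q = 0.774, giving −½ ln(0.774) = 0.128092.
1 − 2Q = 0.764, giving −¼ ln(0.764) = 0.067297.
d = 0.128092 + 0.067297 = 0.195389.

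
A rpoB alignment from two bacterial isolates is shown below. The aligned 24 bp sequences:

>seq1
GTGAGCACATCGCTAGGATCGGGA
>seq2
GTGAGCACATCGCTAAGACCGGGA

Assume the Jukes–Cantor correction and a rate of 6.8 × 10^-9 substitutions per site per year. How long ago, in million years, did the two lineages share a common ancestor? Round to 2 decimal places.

The sequences differ at 2 of 24 sites (16, 19), so p = 2/24 ≈ 0.083333.
d = −(3/4) ln(1 − 4p/3) = −0.75 ln(1 − 0.111111) = −0.75 ln(0.888889)
  = −0.75 × (-0.117783) = 0.088337 substitutions/site.
Under a molecular clock d = 2μt, so t = d/(2μ) = 0.088337 / (2 × 6.8 × 10^-9) = 6.50 million years.

6.50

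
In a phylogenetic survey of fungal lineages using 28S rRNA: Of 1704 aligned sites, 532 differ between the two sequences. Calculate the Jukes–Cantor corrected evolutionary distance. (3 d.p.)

p = 532/1704 ≈ 0.312207.
d = −(3/4) ln(1 − 4p/3) = −0.75 ln(1 − 0.416276) = −0.75 ln(0.583724)
  = −0.75 × (-0.538327) = 0.403745 substitutions/site.

0.404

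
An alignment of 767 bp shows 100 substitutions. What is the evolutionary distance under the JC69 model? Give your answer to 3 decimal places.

0.143

p = 100/767 ≈ 0.130378.
d = −(3/4) ln(1 − 4p/3) = −0.75 ln(1 − 0.173837) = −0.75 ln(0.826163)
  = −0.75 × (-0.190963) = 0.143222 substitutions/site.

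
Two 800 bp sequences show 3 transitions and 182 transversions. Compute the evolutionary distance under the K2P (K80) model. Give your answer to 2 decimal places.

0.29

P = 3/800 = 0.00375 and Q = 182/800 = 0.2275.
Under the Kimura two-parameter model, d = −½ ln(1 − 2P − Q) − ¼ ln(1 − 2Q).
1 − 2P − Q = 0.765, giving −½ ln(0.765) = 0.133940.
1 − 2Q = 0.545, giving −¼ ln(0.545) = 0.151742.
d = 0.133940 + 0.151742 = 0.285682.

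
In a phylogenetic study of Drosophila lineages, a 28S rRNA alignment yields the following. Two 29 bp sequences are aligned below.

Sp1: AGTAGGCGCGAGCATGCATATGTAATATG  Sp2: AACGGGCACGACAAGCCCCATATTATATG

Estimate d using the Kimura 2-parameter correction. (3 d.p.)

Of 29 sites, 6 differences are transitions and 6 are transversions, so P = 6/29 ≈ 0.206897 and Q = 6/29 ≈ 0.206897.
Under the Kimura two-parameter model, d = −½ ln(1 − 2P − Q) − ¼ ln(1 − 2Q).
1 − 2P − Q = 0.379309, giving −½ ln(0.379309) = 0.484702.
1 − 2Q = 0.586206, giving −¼ ln(0.586206) = 0.133521.
d = 0.484702 + 0.133521 = 0.618223.

0.618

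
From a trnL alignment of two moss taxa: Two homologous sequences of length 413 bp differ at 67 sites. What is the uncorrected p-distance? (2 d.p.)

0.16

p = 67/413 = 0.162227… ≈ 0.16 (to 2 d.p.).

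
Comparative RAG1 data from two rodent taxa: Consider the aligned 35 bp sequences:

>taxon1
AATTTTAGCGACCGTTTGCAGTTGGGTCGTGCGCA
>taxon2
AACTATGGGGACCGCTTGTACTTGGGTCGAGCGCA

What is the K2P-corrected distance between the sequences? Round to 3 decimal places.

0.275

Of 35 sites, 4 differences are transitions and 4 are transversions, so P = 4/35 ≈ 0.114286 and Q = 4/35 ≈ 0.114286.
Under the Kimura two-parameter model, d = −½ ln(1 − 2P − Q) − ¼ ln(1 − 2Q).
1 − 2P − Q = 0.657142, giving −½ ln(0.657142) = 0.209928.
1 − 2Q = 0.771428, giving −¼ ln(0.771428) = 0.064878.
d = 0.209928 + 0.064878 = 0.274806.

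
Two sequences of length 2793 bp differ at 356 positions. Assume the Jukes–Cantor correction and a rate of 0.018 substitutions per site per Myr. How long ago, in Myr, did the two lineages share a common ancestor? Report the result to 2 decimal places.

p = 356/2793 ≈ 0.127462.
d = −(3/4) ln(1 − 4p/3) = −0.75 ln(1 − 0.169949) = −0.75 ln(0.830051)
  = −0.75 × (-0.186268) = 0.139701 substitutions/site.
Under a molecular clock d = 2μt, so t = d/(2μ) = 0.139701 / (2 × 0.018) = 3.88 Myr.

3.88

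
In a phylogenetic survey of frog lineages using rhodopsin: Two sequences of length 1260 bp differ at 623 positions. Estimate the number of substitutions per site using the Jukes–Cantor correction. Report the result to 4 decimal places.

0.8075

p = 623/1260 ≈ 0.494444.
d = −(3/4) ln(1 − 4p/3) = −0.75 ln(1 − 0.659259) = −0.75 ln(0.340741)
  = −0.75 × (-1.076633) = 0.807475 substitutions/site.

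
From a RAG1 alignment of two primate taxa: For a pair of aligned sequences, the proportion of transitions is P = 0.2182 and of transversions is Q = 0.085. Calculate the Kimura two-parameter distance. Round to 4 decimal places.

Under the Kimura two-parameter model, d = −½ ln(1 − 2P − Q) − ¼ ln(1 − 2Q).
1 − 2P − Q = 0.4786, giving −½ ln(0.4786) = 0.368445.
1 − 2Q = 0.83, giving −¼ ln(0.83) = 0.046582.
d = 0.368445 + 0.046582 = 0.415027.

0.4150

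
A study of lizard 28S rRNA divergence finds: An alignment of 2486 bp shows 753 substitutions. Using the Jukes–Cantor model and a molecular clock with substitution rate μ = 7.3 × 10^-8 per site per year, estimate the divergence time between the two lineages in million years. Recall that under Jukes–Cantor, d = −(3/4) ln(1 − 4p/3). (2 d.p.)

2.66

p = 753/2486 ≈ 0.302896.
d = −(3/4) ln(1 − 4p/3) = −0.75 ln(1 − 0.403861) = −0.75 ln(0.596139)
  = −0.75 × (-0.517281) = 0.387961 substitutions/site.
Under a molecular clock d = 2μt, so t = d/(2μ) = 0.387961 / (2 × 7.3 × 10^-8) = 2.66 million years.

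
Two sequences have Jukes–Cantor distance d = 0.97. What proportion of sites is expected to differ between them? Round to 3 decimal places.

p = (3/4)(1 − e^(−4d/3)) = 0.75 × (1 − e^(-1.293333)) = 0.75 × (1 − 0.274355) = 0.544234.

0.544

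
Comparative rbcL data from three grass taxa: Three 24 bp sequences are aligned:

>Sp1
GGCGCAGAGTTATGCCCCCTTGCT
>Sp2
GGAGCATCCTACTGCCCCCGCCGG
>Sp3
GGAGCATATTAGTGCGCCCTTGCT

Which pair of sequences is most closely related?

Sp1–Sp2: 11/24 differ, p = 0.458, d = 0.708.
Sp1–Sp3: 6/24 differ, p = 0.250, d = 0.304.
Sp2–Sp3: 9/24 differ, p = 0.375, d = 0.520.
The smallest distance is between Sp1 and Sp3.

Sp1 and Sp3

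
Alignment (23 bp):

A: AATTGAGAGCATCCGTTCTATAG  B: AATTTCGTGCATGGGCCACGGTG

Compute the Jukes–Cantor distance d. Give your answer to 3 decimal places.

The sequences differ at 12 of 23 sites, so p = 12/23 ≈ 0.521739.
d = −(3/4) ln(1 − 4p/3) = −0.75 ln(1 − 0.695652) = −0.75 ln(0.304348)
  = −0.75 × (-1.189583) = 0.892187 substitutions/site.

0.892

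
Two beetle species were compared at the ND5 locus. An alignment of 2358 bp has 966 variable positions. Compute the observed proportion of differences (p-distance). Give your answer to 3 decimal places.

p = 966/2358 = 0.409669… ≈ 0.410 (to 3 d.p.).

0.410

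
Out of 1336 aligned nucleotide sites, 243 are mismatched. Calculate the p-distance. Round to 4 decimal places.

p = 243/1336 = 0.181886… ≈ 0.1819 (to 4 d.p.).

0.1819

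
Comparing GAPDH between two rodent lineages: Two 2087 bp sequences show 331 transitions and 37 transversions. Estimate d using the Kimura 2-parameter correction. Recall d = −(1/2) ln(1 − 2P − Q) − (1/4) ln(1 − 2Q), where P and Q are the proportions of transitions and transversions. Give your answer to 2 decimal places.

P = 331/2087 ≈ 0.158601 and Q = 37/2087 ≈ 0.017729.
Under the Kimura two-parameter model, d = −½ ln(1 − 2P − Q) − ¼ ln(1 − 2Q).
1 − 2P − Q = 0.665069, giving −½ ln(0.665069) = 0.203932.
1 − 2Q = 0.964542, giving −¼ ln(0.964542) = 0.009025.
d = 0.203932 + 0.009025 = 0.212957.

0.21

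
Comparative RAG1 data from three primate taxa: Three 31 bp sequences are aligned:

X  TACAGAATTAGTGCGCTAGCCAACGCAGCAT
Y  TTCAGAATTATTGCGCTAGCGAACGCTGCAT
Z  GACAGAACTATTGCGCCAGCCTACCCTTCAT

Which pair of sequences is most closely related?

X and Y

X–Y: 4/31 differ, p = 0.129, d = 0.142.
X–Z: 8/31 differ, p = 0.258, d = 0.316.
Y–Z: 8/31 differ, p = 0.258, d = 0.316.
The smallest distance is between X and Y.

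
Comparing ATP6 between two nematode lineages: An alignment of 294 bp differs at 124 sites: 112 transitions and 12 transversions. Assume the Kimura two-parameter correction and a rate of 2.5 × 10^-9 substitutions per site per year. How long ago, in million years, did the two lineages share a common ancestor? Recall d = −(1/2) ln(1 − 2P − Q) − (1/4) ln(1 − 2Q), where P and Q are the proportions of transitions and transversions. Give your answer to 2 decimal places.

P = 112/294 ≈ 0.380952 and Q = 12/294 ≈ 0.040816.
Under the Kimura two-parameter model, d = −½ ln(1 − 2P − Q) − ¼ ln(1 − 2Q).
1 − 2P − Q = 0.19728, giving −½ ln(0.19728) = 0.811566.
1 − 2Q = 0.918368, giving −¼ ln(0.918368) = 0.021289.
d = 0.811566 + 0.021289 = 0.832855.
Under a molecular clock d = 2μt, so t = d/(2μ) = 0.832855 / (2 × 2.5 × 10^-9) = 166.57 million years.

166.57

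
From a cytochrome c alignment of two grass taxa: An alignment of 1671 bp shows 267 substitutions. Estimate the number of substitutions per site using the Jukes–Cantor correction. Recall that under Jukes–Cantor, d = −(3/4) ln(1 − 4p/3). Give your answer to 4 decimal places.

p = 267/1671 ≈ 0.159785.
d = −(3/4) ln(1 − 4p/3) = −0.75 ln(1 − 0.213047) = −0.75 ln(0.786953)
  = −0.75 × (-0.239587) = 0.179690 substitutions/site.

0.1797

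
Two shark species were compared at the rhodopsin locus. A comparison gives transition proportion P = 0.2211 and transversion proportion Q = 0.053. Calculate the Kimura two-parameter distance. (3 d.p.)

0.370

Under the Kimura two-parameter model, d = −½ ln(1 − 2P − Q) − ¼ ln(1 − 2Q).
1 − 2P − Q = 0.5048, giving −½ ln(0.5048) = 0.341796.
1 − 2Q = 0.894, giving −¼ ln(0.894) = 0.028012.
d = 0.341796 + 0.028012 = 0.369808.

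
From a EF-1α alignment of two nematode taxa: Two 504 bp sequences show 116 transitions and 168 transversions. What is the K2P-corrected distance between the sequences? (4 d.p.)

P = 116/504 ≈ 0.230159 and Q = 168/504 ≈ 0.333333.
Under the Kimura two-parameter model, d = −½ ln(1 − 2P − Q) − ¼ ln(1 − 2Q).
1 − 2P − Q = 0.206349, giving −½ ln(0.206349) = 0.789093.
1 − 2Q = 0.333334, giving −¼ ln(0.333334) = 0.274653.
d = 0.789093 + 0.274653 = 1.063746.

1.0637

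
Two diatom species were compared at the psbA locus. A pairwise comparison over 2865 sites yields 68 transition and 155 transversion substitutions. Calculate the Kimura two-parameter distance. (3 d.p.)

P = 68/2865 ≈ 0.023735 and Q = 155/2865 ≈ 0.054101.
Under the Kimura two-parameter model, d = −½ ln(1 − 2P − Q) − ¼ ln(1 − 2Q).
1 − 2P − Q = 0.898429, giving −½ ln(0.898429) = 0.053554.
1 − 2Q = 0.891798, giving −¼ ln(0.891798) = 0.028629.
d = 0.053554 + 0.028629 = 0.082183.

0.082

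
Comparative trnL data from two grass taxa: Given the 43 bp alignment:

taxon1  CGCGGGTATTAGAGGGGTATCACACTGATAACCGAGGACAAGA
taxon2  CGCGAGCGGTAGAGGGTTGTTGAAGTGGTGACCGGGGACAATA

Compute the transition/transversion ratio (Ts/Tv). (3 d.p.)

1.800

Transitions are A↔G and C↔T; transversions are all other mismatches.
Transitions: 9. Transversions: 5.
R = 9/5 = 1.800.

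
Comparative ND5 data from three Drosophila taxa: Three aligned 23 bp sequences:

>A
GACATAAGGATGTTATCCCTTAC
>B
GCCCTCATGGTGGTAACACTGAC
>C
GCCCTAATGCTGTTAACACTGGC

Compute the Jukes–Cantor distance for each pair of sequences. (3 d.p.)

A–B: 9/23 sites differ → p ≈ 0.391304, d = −0.75 ln(1 − 0.521739) = 0.553199 ≈ 0.553.
A–C: 8/23 sites differ → p ≈ 0.347826, d = −0.75 ln(1 − 0.463768) = 0.467391 ≈ 0.467.
B–C: 4/23 sites differ → p ≈ 0.173913, d = −0.75 ln(1 − 0.231884) = 0.197861 ≈ 0.198.

d(A,B) = 0.553, d(A,C) = 0.467, d(B,C) = 0.198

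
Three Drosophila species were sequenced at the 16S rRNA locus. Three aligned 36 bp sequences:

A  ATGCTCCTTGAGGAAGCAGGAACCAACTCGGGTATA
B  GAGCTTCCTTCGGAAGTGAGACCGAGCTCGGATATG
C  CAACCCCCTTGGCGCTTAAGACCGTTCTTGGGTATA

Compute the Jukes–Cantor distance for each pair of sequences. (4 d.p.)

d(A,B) = 0.5482, d(A,C) = 0.8240, d(B,C) = 0.6082

A–B: 14/36 sites differ → p ≈ 0.388889, d = −0.75 ln(1 − 0.518519) = 0.548166 ≈ 0.5482.
A–C: 18/36 sites differ → p = 0.5, d = −0.75 ln(1 − 0.666667) = 0.823960 ≈ 0.8240.
B–C: 15/36 sites differ → p ≈ 0.416667, d = −0.75 ln(1 − 0.555556) = 0.608198 ≈ 0.6082.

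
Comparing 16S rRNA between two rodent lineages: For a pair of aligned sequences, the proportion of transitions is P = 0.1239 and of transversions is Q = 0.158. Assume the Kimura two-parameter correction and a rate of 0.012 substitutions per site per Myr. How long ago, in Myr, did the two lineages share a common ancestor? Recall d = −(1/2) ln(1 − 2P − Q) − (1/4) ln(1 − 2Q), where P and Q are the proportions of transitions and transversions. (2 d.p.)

Under the Kimura two-parameter model, d = −½ ln(1 − 2P − Q) − ¼ ln(1 − 2Q).
1 − 2P − Q = 0.5942, giving −½ ln(0.5942) = 0.260270.
1 − 2Q = 0.684, giving −¼ ln(0.684) = 0.094949.
d = 0.260270 + 0.094949 = 0.355219.
Under a molecular clock d = 2μt, so t = d/(2μ) = 0.355219 / (2 × 0.012) = 14.80 Myr.

14.80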